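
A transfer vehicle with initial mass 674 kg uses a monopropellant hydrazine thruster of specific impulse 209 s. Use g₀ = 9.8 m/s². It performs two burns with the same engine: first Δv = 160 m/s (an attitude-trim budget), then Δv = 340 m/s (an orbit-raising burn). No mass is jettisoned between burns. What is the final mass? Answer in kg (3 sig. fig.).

final mass ≈ 528 kg

v_e = Isp · g₀ = 209 × 9.8 = 2048.2 m/s.
After the first burn: m = 674 × exp(−160/2048.2) = 674 × 0.92486 = 623.356 kg.
After the second burn: m = 623.356 × exp(−340/2048.2) = 623.356 × 0.84705 = 528.014 kg.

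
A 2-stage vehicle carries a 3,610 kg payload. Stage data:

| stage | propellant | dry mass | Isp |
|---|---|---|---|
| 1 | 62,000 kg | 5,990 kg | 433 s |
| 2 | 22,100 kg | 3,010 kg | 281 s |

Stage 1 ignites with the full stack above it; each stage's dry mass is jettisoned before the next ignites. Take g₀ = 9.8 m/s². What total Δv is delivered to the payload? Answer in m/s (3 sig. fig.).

Ignition mass of stage 1 = 62,000+5,990 + 22,100+3,010 + 3,610 = 96,710 kg.
Stage 1: m₀ = 96,710 kg, m_f = 96,710 − 62,000 = 34,710 kg; Δv = 433×9.8×ln(2.786) = 4243.4×1.0247 ≈ 4348 m/s.
Stage 2: m₀ = 28,720 kg, m_f = 28,720 − 22,100 = 6,620 kg; Δv = 281×9.8×ln(4.338) = 2753.8×1.4675 ≈ 4041 m/s.
Total Δv = 4348 + 4041 = 8389 m/s.

Δv ≈ 8390 m/s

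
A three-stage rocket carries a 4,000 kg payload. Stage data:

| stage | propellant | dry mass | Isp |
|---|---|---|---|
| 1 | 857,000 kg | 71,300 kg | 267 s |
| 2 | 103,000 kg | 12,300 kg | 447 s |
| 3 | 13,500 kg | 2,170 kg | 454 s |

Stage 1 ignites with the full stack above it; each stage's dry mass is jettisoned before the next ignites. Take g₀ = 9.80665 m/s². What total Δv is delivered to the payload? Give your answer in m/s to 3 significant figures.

Ignition mass of stage 1 = 857,000+71,300 + 103,000+12,300 + 13,500+2,170 + 4,000 = 1,063,270 kg.
Stage 1: m₀ = 1,063,270 kg, m_f = 1,063,270 − 857,000 = 206,270 kg; Δv = 267×9.80665×ln(5.155) = 2618.4×1.6399 ≈ 4294 m/s.
Stage 2: m₀ = 134,970 kg, m_f = 134,970 − 103,000 = 31,970 kg; Δv = 447×9.80665×ln(4.222) = 4383.6×1.4403 ≈ 6313 m/s.
Stage 3: m₀ = 19,670 kg, m_f = 19,670 − 13,500 = 6,170 kg; Δv = 454×9.80665×ln(3.188) = 4452.2×1.1594 ≈ 5162 m/s.
Total Δv = 4294 + 6313 + 5162 = 15769 m/s.

Δv ≈ 15800 m/s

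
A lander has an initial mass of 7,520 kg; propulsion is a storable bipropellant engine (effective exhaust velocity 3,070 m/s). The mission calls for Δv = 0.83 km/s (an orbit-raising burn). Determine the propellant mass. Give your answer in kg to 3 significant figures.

propellant mass ≈ 1780 kg

Using Δv = v_e ln(m₀/m_f): m₀/m_f = exp(Δv / v_e) = exp(830 / 3070.0) = exp(0.2704) = 1.3104.
m_f = 7,520 / 1.3104 = 5,738.71 kg, so propellant = m₀ − m_f = 7,520 − 5,738.71 = 1,781.29 kg.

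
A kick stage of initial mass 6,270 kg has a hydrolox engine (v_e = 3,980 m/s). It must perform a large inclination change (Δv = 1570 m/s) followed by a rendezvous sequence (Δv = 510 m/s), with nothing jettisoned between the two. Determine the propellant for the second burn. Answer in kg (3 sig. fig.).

After the first burn: m = 6270 × exp(−1570/3980.0) = 6270 × 0.67404 = 4,226.23 kg.
After the second burn: m = 4,226.23 × exp(−510/3980.0) = 4,226.23 × 0.87973 = 3,717.94 kg.
Second-burn propellant = 4,226.23 − 3,717.94 = 508.29 kg.

propellant for the second burn ≈ 508 kg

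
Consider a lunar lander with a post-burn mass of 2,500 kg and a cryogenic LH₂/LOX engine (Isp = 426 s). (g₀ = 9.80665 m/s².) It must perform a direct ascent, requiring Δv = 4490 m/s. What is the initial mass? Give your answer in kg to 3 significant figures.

initial mass ≈ 7320 kg

v_e = Isp · g₀ = 426 × 9.80665 = 4177.6 m/s.
By the Tsiolkovsky rocket equation, m₀/m_f = exp(Δv / v_e) = exp(4490 / 4177.6) = exp(1.0748) = 2.9293.
m₀ = m_f × 2.9293 = 2,500 × 2.9293 = 7,323.25 kg.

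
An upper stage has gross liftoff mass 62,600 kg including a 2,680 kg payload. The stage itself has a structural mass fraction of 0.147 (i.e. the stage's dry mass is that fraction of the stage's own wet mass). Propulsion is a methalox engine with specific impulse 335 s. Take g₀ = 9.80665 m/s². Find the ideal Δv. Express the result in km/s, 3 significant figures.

Δv ≈ 5.57 km/s

Stage wet mass = m₀ − payload = 62,600 − 2,680 = 59,920 kg.
Stage dry mass = ε × stage wet mass = 0.147 × 59,920 = 8,808.24 kg.
Burnout mass m_f = stage dry + payload = 8,808.24 + 2,680 = 11,488.24 kg.
v_e = Isp · g₀ = 335 × 9.80665 = 3285.2 m/s.
By the Tsiolkovsky rocket equation, Δv = v_e · ln(62,600/11,488.24) = 3285.2 × ln(5.449) = 3285.2 × 1.6954 ≈ 5570 m/s.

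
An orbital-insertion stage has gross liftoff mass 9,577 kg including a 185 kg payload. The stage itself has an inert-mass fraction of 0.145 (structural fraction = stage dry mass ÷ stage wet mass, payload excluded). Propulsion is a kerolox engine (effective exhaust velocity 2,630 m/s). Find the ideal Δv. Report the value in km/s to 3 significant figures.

Δv ≈ 4.79 km/s

Stage wet mass = m₀ − payload = 9,577 − 185 = 9,392 kg.
Stage dry mass = ε × stage wet mass = 0.145 × 9,392 = 1,361.84 kg.
Burnout mass m_f = stage dry + payload = 1,361.84 + 185 = 1,546.84 kg.
Δv = v_e · ln(9,577/1,546.84) = 2630.0 × ln(6.191) = 2630.0 × 1.8232 ≈ 4795 m/s.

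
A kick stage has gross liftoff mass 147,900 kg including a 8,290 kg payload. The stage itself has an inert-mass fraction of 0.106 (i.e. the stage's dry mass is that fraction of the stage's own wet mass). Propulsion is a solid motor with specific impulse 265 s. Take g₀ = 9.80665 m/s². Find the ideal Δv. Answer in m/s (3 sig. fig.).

Δv ≈ 4830 m/s

Stage wet mass = m₀ − payload = 147,900 − 8,290 = 139,610 kg.
Stage dry mass = ε × stage wet mass = 0.106 × 139,610 = 14,798.7 kg.
Burnout mass m_f = stage dry + payload = 14,798.7 + 8,290 = 23,088.7 kg.
v_e = Isp · g₀ = 265 × 9.80665 = 2598.8 m/s.
By the Tsiolkovsky rocket equation, Δv = v_e · ln(147,900/23,088.7) = 2598.8 × ln(6.406) = 2598.8 × 1.8572 ≈ 4826 m/s.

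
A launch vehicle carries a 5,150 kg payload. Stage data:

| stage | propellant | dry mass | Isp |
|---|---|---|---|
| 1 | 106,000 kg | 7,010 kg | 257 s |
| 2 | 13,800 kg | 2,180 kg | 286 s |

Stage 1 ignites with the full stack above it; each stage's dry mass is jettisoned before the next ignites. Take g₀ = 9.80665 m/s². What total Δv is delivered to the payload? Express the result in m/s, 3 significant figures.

Δv ≈ 6910 m/s

Ignition mass of stage 1 = 106,000+7,010 + 13,800+2,180 + 5,150 = 134,140 kg.
Stage 1: m₀ = 134,140 kg, m_f = 134,140 − 106,000 = 28,140 kg; Δv = 257×9.80665×ln(4.767) = 2520.3×1.5617 ≈ 3936 m/s.
Stage 2: m₀ = 21,130 kg, m_f = 21,130 − 13,800 = 7,330 kg; Δv = 286×9.80665×ln(2.883) = 2804.7×1.0587 ≈ 2969 m/s.
Total Δv = 3936 + 2969 = 6905 m/s.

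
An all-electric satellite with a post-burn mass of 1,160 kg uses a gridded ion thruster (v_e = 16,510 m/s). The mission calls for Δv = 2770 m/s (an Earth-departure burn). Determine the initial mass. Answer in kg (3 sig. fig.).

initial mass ≈ 1370 kg

By the Tsiolkovsky rocket equation, m₀/m_f = exp(Δv / v_e) = exp(2770 / 16510.0) = exp(0.1678) = 1.1827.
m₀ = m_f × 1.1827 = 1,160 × 1.1827 = 1,371.93 kg.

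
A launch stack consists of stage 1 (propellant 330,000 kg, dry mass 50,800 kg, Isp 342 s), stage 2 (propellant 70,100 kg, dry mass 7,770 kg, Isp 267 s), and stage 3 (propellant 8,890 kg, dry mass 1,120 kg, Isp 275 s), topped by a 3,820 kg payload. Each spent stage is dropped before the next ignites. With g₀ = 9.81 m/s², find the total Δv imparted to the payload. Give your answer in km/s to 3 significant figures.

Ignition mass of stage 1 = 330,000+50,800 + 70,100+7,770 + 8,890+1,120 + 3,820 = 472,500 kg.
Stage 1: m₀ = 472,500 kg, m_f = 472,500 − 330,000 = 142,500 kg; Δv = 342×9.81×ln(3.316) = 3355.0×1.1987 ≈ 4022 m/s.
Stage 2: m₀ = 91,700 kg, m_f = 91,700 − 70,100 = 21,600 kg; Δv = 267×9.81×ln(4.245) = 2619.3×1.4458 ≈ 3787 m/s.
Stage 3: m₀ = 13,830 kg, m_f = 13,830 − 8,890 = 4,940 kg; Δv = 275×9.81×ln(2.8) = 2697.8×1.0295 ≈ 2777 m/s.
Total Δv = 4022 + 3787 + 2777 = 10586 m/s.

Δv ≈ 10.6 km/s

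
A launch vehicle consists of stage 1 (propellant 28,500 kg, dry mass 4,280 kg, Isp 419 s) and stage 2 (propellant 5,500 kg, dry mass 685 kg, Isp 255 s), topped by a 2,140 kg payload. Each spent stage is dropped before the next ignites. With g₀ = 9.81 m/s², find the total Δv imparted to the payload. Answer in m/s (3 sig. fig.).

Ignition mass of stage 1 = 28,500+4,280 + 5,500+685 + 2,140 = 41,105 kg.
Stage 1: m₀ = 41,105 kg, m_f = 41,105 − 28,500 = 12,605 kg; Δv = 419×9.81×ln(3.261) = 4110.4×1.1820 ≈ 4859 m/s.
Stage 2: m₀ = 8,325 kg, m_f = 8,325 − 5,500 = 2,825 kg; Δv = 255×9.81×ln(2.947) = 2501.6×1.0808 ≈ 2704 m/s.
Total Δv = 4859 + 2704 = 7563 m/s.

Δv ≈ 7560 m/s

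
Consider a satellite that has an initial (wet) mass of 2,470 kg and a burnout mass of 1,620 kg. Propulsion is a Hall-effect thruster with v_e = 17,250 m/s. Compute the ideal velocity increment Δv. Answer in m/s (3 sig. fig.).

Δv ≈ 7280 m/s

Δv = v_e · ln(m₀/m_f) = 17250.0 × ln(1.525) = 17250.0 × 0.4218 ≈ 7275.9 m/s.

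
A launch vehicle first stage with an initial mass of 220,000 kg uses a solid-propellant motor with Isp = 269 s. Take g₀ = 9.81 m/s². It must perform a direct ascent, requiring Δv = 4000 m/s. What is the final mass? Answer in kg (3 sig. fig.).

v_e = Isp · g₀ = 269 × 9.81 = 2638.9 m/s.
From the ideal rocket equation, m₀/m_f = exp(Δv / v_e) = exp(4000 / 2638.9) = exp(1.5158) = 4.5530.
m_f = m₀ / 4.5530 = 220,000 / 4.5530 = 48,319.8 kg.

final mass ≈ 48300 kg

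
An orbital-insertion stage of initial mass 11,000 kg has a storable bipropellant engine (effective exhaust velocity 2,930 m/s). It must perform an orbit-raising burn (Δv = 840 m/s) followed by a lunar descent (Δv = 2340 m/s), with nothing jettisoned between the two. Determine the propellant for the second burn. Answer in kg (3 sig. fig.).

After the first burn: m = 11000 × exp(−840/2930.0) = 11000 × 0.75074 = 8,258.14 kg.
After the second burn: m = 8,258.14 × exp(−2340/2930.0) = 8,258.14 × 0.44994 = 3,715.67 kg.
Second-burn propellant = 8,258.14 − 3,715.67 = 4,542.47 kg.

propellant for the second burn ≈ 4540 kg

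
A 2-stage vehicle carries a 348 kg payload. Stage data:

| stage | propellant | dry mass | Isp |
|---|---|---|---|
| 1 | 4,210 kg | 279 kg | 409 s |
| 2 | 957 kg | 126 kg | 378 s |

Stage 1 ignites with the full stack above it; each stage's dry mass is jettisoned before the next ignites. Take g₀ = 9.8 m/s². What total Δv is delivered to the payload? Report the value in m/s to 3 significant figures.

Δv ≈ 9070 m/s

Ignition mass of stage 1 = 4,210+279 + 957+126 + 348 = 5,920 kg.
Stage 1: m₀ = 5,920 kg, m_f = 5,920 − 4,210 = 1,710 kg; Δv = 409×9.8×ln(3.462) = 4008.2×1.2418 ≈ 4978 m/s.
Stage 2: m₀ = 1,431 kg, m_f = 1,431 − 957 = 474 kg; Δv = 378×9.8×ln(3.019) = 3704.4×1.1049 ≈ 4093 m/s.
Total Δv = 4978 + 4093 = 9071 m/s.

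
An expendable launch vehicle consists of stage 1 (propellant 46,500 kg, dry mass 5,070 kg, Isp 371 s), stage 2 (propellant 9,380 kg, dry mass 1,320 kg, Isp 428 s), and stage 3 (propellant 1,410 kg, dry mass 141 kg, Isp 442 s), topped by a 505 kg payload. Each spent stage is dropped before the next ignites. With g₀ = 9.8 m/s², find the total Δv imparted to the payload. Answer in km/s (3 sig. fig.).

Ignition mass of stage 1 = 46,500+5,070 + 9,380+1,320 + 1,410+141 + 505 = 64,326 kg.
Stage 1: m₀ = 64,326 kg, m_f = 64,326 − 46,500 = 17,826 kg; Δv = 371×9.8×ln(3.609) = 3635.8×1.2833 ≈ 4666 m/s.
Stage 2: m₀ = 12,756 kg, m_f = 12,756 − 9,380 = 3,376 kg; Δv = 428×9.8×ln(3.778) = 4194.4×1.3293 ≈ 5576 m/s.
Stage 3: m₀ = 2,056 kg, m_f = 2,056 − 1,410 = 646 kg; Δv = 442×9.8×ln(3.183) = 4331.6×1.1577 ≈ 5015 m/s.
Total Δv = 4666 + 5576 + 5015 = 15257 m/s.

Δv ≈ 15.3 km/s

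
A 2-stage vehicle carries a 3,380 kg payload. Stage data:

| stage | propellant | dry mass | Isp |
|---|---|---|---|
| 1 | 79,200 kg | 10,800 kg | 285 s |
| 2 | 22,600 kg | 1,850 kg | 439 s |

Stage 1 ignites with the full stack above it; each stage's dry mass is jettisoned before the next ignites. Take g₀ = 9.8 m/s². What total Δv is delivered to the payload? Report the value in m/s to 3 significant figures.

Ignition mass of stage 1 = 79,200+10,800 + 22,600+1,850 + 3,380 = 117,830 kg.
Stage 1: m₀ = 117,830 kg, m_f = 117,830 − 79,200 = 38,630 kg; Δv = 285×9.8×ln(3.05) = 2793.0×1.1152 ≈ 3115 m/s.
Stage 2: m₀ = 27,830 kg, m_f = 27,830 − 22,600 = 5,230 kg; Δv = 439×9.8×ln(5.321) = 4302.2×1.6717 ≈ 7192 m/s.
Total Δv = 3115 + 7192 = 10307 m/s.

Δv ≈ 10300 m/s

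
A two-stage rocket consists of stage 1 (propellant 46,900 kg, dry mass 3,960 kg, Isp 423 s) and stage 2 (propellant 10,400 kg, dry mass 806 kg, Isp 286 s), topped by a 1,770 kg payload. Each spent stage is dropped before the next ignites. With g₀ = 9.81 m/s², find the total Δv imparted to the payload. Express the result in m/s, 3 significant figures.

Δv ≈ 10000 m/s

Ignition mass of stage 1 = 46,900+3,960 + 10,400+806 + 1,770 = 63,836 kg.
Stage 1: m₀ = 63,836 kg, m_f = 63,836 − 46,900 = 16,936 kg; Δv = 423×9.81×ln(3.769) = 4149.6×1.3269 ≈ 5506 m/s.
Stage 2: m₀ = 12,976 kg, m_f = 12,976 − 10,400 = 2,576 kg; Δv = 286×9.81×ln(5.037) = 2805.7×1.6169 ≈ 4536 m/s.
Total Δv = 5506 + 4536 = 10042 m/s.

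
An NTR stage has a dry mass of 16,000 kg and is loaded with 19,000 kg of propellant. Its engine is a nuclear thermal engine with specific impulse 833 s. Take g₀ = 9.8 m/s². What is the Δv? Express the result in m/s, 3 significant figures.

v_e = Isp · g₀ = 833 × 9.8 = 8163.4 m/s.
m₀ = m_dry + m_prop = 16,000 + 19,000 = 35,000 kg.
From the ideal rocket equation, Δv = v_e · ln(m₀/m_f) = 8163.4 × ln(2.188) = 8163.4 × 0.7828 ≈ 6390.0 m/s.

Δv ≈ 6390 m/s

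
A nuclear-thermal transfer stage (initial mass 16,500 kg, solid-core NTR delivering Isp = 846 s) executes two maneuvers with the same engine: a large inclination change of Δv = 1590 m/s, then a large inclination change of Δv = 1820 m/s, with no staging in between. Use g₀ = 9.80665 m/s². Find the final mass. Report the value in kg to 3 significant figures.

v_e = Isp · g₀ = 846 × 9.80665 = 8296.4 m/s.
After the first burn: m = 16500 × exp(−1590/8296.4) = 16500 × 0.82560 = 13,622.4 kg.
After the second burn: m = 13,622.4 × exp(−1820/8296.4) = 13,622.4 × 0.80302 = 10,939.1 kg.

final mass ≈ 10900 kg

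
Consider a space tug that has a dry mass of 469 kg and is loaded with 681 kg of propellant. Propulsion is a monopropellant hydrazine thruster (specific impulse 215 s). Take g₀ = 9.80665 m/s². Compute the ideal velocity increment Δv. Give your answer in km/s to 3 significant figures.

v_e = Isp · g₀ = 215 × 9.80665 = 2108.4 m/s.
m₀ = m_dry + m_prop = 469 + 681 = 1,150 kg.
From the ideal rocket equation, Δv = v_e · ln(m₀/m_f) = 2108.4 × ln(2.452) = 2108.4 × 0.8969 ≈ 1891.1 m/s.

Δv ≈ 1.89 km/s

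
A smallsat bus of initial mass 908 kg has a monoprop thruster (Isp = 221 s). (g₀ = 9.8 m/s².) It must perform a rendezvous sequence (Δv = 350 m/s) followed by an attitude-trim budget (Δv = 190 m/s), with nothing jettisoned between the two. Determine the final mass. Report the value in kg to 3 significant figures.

final mass ≈ 708 kg

v_e = Isp · g₀ = 221 × 9.8 = 2165.8 m/s.
After the first burn: m = 908 × exp(−350/2165.8) = 908 × 0.85078 = 772.508 kg.
After the second burn: m = 772.508 × exp(−190/2165.8) = 772.508 × 0.91601 = 707.625 kg.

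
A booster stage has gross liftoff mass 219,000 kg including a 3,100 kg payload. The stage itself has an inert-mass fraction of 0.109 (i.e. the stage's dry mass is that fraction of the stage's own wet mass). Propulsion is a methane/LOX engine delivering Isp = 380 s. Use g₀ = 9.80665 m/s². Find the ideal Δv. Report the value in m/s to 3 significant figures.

Δv ≈ 7850 m/s

Stage wet mass = m₀ − payload = 219,000 − 3,100 = 215,900 kg.
Stage dry mass = ε × stage wet mass = 0.109 × 215,900 = 23,533.1 kg.
Burnout mass m_f = stage dry + payload = 23,533.1 + 3,100 = 26,633.1 kg.
v_e = Isp · g₀ = 380 × 9.80665 = 3726.5 m/s.
By the Tsiolkovsky rocket equation, Δv = v_e · ln(219,000/26,633.1) = 3726.5 × ln(8.223) = 3726.5 × 2.1069 ≈ 7851 m/s.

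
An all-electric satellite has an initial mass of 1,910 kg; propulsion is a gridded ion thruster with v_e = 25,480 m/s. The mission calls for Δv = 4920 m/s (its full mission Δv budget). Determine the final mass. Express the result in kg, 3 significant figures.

final mass ≈ 1570 kg

Using Δv = v_e ln(m₀/m_f): m₀/m_f = exp(Δv / v_e) = exp(4920 / 25480.0) = exp(0.1931) = 1.2130.
m_f = m₀ / 1.2130 = 1,910 / 1.2130 = 1,574.61 kg.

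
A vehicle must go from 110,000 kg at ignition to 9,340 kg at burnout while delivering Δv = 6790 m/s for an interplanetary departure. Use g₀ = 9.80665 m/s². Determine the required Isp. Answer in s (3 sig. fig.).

Isp ≈ 281 s

ln(m₀/m_f) = ln(110000/9340) = ln(11.78) = 2.4662.
v_e = Δv / ln(m₀/m_f) = 6790 / 2.4662 = 2753.3 m/s.
Isp = v_e / g₀ = 2753.3 / 9.80665 = 280.8 s.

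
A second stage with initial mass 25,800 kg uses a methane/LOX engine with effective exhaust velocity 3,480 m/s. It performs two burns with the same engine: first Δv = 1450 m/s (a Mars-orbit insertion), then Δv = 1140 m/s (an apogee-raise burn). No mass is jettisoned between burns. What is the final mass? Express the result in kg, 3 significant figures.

After the first burn: m = 25800 × exp(−1450/3480.0) = 25800 × 0.65924 = 17,008.4 kg.
After the second burn: m = 17,008.4 × exp(−1140/3480.0) = 17,008.4 × 0.72066 = 12,257.3 kg.

final mass ≈ 12300 kg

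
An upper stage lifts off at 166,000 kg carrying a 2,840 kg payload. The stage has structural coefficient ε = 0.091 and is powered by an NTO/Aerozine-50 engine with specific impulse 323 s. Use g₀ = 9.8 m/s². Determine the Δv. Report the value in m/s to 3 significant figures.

Δv ≈ 7090 m/s

Stage wet mass = m₀ − payload = 166,000 − 2,840 = 163,160 kg.
Stage dry mass = ε × stage wet mass = 0.091 × 163,160 = 14,847.6 kg.
Burnout mass m_f = stage dry + payload = 14,847.6 + 2,840 = 17,687.6 kg.
v_e = Isp · g₀ = 323 × 9.8 = 3165.4 m/s.
By the Tsiolkovsky rocket equation, Δv = v_e · ln(166,000/17,687.6) = 3165.4 × ln(9.385) = 3165.4 × 2.2391 ≈ 7088 m/s.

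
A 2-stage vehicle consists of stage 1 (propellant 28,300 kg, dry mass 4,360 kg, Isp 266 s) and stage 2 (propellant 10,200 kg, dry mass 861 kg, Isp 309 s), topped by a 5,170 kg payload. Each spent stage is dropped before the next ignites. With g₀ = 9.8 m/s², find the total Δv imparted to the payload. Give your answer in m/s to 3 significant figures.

Δv ≈ 5250 m/s

Ignition mass of stage 1 = 28,300+4,360 + 10,200+861 + 5,170 = 48,891 kg.
Stage 1: m₀ = 48,891 kg, m_f = 48,891 − 28,300 = 20,591 kg; Δv = 266×9.8×ln(2.374) = 2606.8×0.8647 ≈ 2254 m/s.
Stage 2: m₀ = 16,231 kg, m_f = 16,231 − 10,200 = 6,031 kg; Δv = 309×9.8×ln(2.691) = 3028.2×0.9900 ≈ 2998 m/s.
Total Δv = 2254 + 2998 = 5252 m/s.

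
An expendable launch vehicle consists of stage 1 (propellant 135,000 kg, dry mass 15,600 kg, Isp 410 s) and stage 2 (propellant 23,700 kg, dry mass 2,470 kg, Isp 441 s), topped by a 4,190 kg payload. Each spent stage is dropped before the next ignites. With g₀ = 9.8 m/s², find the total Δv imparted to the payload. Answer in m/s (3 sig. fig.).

Ignition mass of stage 1 = 135,000+15,600 + 23,700+2,470 + 4,190 = 180,960 kg.
Stage 1: m₀ = 180,960 kg, m_f = 180,960 − 135,000 = 45,960 kg; Δv = 410×9.8×ln(3.937) = 4018.0×1.3705 ≈ 5507 m/s.
Stage 2: m₀ = 30,360 kg, m_f = 30,360 − 23,700 = 6,660 kg; Δv = 441×9.8×ln(4.559) = 4321.8×1.5170 ≈ 6556 m/s.
Total Δv = 5507 + 6556 = 12063 m/s.

Δv ≈ 12100 m/s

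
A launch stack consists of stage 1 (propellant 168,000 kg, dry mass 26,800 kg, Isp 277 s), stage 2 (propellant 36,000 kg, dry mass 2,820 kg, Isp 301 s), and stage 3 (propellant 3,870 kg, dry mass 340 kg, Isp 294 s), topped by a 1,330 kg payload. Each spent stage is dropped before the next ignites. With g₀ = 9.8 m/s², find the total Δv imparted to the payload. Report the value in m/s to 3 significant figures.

Ignition mass of stage 1 = 168,000+26,800 + 36,000+2,820 + 3,870+340 + 1,330 = 239,160 kg.
Stage 1: m₀ = 239,160 kg, m_f = 239,160 − 168,000 = 71,160 kg; Δv = 277×9.8×ln(3.361) = 2714.6×1.2122 ≈ 3291 m/s.
Stage 2: m₀ = 44,360 kg, m_f = 44,360 − 36,000 = 8,360 kg; Δv = 301×9.8×ln(5.306) = 2949.8×1.6689 ≈ 4923 m/s.
Stage 3: m₀ = 5,540 kg, m_f = 5,540 − 3,870 = 1,670 kg; Δv = 294×9.8×ln(3.317) = 2881.2×1.1992 ≈ 3455 m/s.
Total Δv = 3291 + 4923 + 3455 = 11669 m/s.

Δv ≈ 11700 m/s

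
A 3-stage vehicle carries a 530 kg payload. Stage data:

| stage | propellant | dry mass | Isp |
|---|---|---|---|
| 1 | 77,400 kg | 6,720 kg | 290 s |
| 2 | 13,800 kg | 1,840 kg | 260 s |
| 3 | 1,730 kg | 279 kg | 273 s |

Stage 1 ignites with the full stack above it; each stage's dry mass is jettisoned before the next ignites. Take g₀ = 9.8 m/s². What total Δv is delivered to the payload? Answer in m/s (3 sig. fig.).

Ignition mass of stage 1 = 77,400+6,720 + 13,800+1,840 + 1,730+279 + 530 = 102,299 kg.
Stage 1: m₀ = 102,299 kg, m_f = 102,299 − 77,400 = 24,899 kg; Δv = 290×9.8×ln(4.109) = 2842.0×1.4131 ≈ 4016 m/s.
Stage 2: m₀ = 18,179 kg, m_f = 18,179 − 13,800 = 4,379 kg; Δv = 260×9.8×ln(4.151) = 2548.0×1.4234 ≈ 3627 m/s.
Stage 3: m₀ = 2,539 kg, m_f = 2,539 − 1,730 = 809 kg; Δv = 273×9.8×ln(3.138) = 2675.4×1.1437 ≈ 3060 m/s.
Total Δv = 4016 + 3627 + 3060 = 10703 m/s.

Δv ≈ 10700 m/s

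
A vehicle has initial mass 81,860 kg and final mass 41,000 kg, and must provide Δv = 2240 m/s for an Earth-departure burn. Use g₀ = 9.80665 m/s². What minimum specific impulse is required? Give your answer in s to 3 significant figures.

Isp ≈ 330 s

ln(m₀/m_f) = ln(81860/41000) = ln(1.997) = 0.6914.
Using Δv = v_e ln(m₀/m_f): v_e = Δv / ln(m₀/m_f) = 2240 / 0.6914 = 3239.6 m/s.
Isp = v_e / g₀ = 3239.6 / 9.80665 = 330.3 s.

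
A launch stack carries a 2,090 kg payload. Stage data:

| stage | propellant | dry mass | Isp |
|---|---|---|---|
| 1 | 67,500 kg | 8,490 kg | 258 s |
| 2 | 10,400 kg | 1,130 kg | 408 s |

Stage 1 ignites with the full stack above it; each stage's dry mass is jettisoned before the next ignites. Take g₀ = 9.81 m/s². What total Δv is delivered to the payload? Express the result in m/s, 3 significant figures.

Δv ≈ 9310 m/s

Ignition mass of stage 1 = 67,500+8,490 + 10,400+1,130 + 2,090 = 89,610 kg.
Stage 1: m₀ = 89,610 kg, m_f = 89,610 − 67,500 = 22,110 kg; Δv = 258×9.81×ln(4.053) = 2531.0×1.3994 ≈ 3542 m/s.
Stage 2: m₀ = 13,620 kg, m_f = 13,620 − 10,400 = 3,220 kg; Δv = 408×9.81×ln(4.23) = 4002.5×1.4422 ≈ 5772 m/s.
Total Δv = 3542 + 5772 = 9314 m/s.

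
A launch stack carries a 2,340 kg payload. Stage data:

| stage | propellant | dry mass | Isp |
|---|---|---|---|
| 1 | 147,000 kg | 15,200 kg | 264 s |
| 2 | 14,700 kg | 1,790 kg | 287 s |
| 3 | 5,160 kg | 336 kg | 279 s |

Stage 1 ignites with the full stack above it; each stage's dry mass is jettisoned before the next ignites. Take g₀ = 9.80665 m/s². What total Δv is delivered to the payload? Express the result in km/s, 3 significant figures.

Ignition mass of stage 1 = 147,000+15,200 + 14,700+1,790 + 5,160+336 + 2,340 = 186,526 kg.
Stage 1: m₀ = 186,526 kg, m_f = 186,526 − 147,000 = 39,526 kg; Δv = 264×9.80665×ln(4.719) = 2589.0×1.5516 ≈ 4017 m/s.
Stage 2: m₀ = 24,326 kg, m_f = 24,326 − 14,700 = 9,626 kg; Δv = 287×9.80665×ln(2.527) = 2814.5×0.9271 ≈ 2609 m/s.
Stage 3: m₀ = 7,836 kg, m_f = 7,836 − 5,160 = 2,676 kg; Δv = 279×9.80665×ln(2.928) = 2736.1×1.0744 ≈ 2940 m/s.
Total Δv = 4017 + 2609 + 2940 = 9566 m/s.

Δv ≈ 9.57 km/s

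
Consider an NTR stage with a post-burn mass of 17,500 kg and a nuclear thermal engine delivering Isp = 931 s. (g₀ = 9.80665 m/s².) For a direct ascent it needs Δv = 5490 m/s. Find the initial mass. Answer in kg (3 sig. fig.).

v_e = Isp · g₀ = 931 × 9.80665 = 9130.0 m/s.
Using Δv = v_e ln(m₀/m_f): m₀/m_f = exp(Δv / v_e) = exp(5490 / 9130.0) = exp(0.6013) = 1.8245.
m₀ = m_f × 1.8245 = 17,500 × 1.8245 = 31,928.8 kg.

initial mass ≈ 31900 kg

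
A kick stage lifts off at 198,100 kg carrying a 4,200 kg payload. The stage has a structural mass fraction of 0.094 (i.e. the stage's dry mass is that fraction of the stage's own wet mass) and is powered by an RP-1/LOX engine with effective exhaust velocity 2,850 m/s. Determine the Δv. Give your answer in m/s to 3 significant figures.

Stage wet mass = m₀ − payload = 198,100 − 4,200 = 193,900 kg.
Stage dry mass = ε × stage wet mass = 0.094 × 193,900 = 18,226.6 kg.
Burnout mass m_f = stage dry + payload = 18,226.6 + 4,200 = 22,426.6 kg.
Δv = v_e · ln(198,100/22,426.6) = 2850.0 × ln(8.833) = 2850.0 × 2.1785 ≈ 6209 m/s.

Δv ≈ 6210 m/s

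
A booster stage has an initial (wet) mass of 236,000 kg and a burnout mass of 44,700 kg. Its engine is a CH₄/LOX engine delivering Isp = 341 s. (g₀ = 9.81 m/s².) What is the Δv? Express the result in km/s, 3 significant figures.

Δv ≈ 5.57 km/s

v_e = Isp · g₀ = 341 × 9.81 = 3345.2 m/s.
From the ideal rocket equation, Δv = v_e · ln(m₀/m_f) = 3345.2 × ln(5.28) = 3345.2 × 1.6639 ≈ 5566.0 m/s.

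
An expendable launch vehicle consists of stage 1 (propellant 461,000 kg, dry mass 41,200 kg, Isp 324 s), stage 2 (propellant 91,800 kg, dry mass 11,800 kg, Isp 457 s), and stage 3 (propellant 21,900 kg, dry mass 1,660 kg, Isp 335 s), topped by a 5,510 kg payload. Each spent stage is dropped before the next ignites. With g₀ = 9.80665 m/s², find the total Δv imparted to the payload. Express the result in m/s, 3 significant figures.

Ignition mass of stage 1 = 461,000+41,200 + 91,800+11,800 + 21,900+1,660 + 5,510 = 634,870 kg.
Stage 1: m₀ = 634,870 kg, m_f = 634,870 − 461,000 = 173,870 kg; Δv = 324×9.80665×ln(3.651) = 3177.4×1.2951 ≈ 4115 m/s.
Stage 2: m₀ = 132,670 kg, m_f = 132,670 − 91,800 = 40,870 kg; Δv = 457×9.80665×ln(3.246) = 4481.6×1.1775 ≈ 5277 m/s.
Stage 3: m₀ = 29,070 kg, m_f = 29,070 − 21,900 = 7,170 kg; Δv = 335×9.80665×ln(4.054) = 3285.2×1.3998 ≈ 4599 m/s.
Total Δv = 4115 + 5277 + 4599 = 13991 m/s.

Δv ≈ 14000 m/s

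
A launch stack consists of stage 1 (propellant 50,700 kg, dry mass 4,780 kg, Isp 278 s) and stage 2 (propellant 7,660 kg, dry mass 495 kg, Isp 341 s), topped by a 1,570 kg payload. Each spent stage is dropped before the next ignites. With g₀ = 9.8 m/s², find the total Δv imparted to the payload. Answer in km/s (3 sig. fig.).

Δv ≈ 9.27 km/s

Ignition mass of stage 1 = 50,700+4,780 + 7,660+495 + 1,570 = 65,205 kg.
Stage 1: m₀ = 65,205 kg, m_f = 65,205 − 50,700 = 14,505 kg; Δv = 278×9.8×ln(4.495) = 2724.4×1.5030 ≈ 4095 m/s.
Stage 2: m₀ = 9,725 kg, m_f = 9,725 − 7,660 = 2,065 kg; Δv = 341×9.8×ln(4.709) = 3341.8×1.5496 ≈ 5178 m/s.
Total Δv = 4095 + 5178 = 9273 m/s.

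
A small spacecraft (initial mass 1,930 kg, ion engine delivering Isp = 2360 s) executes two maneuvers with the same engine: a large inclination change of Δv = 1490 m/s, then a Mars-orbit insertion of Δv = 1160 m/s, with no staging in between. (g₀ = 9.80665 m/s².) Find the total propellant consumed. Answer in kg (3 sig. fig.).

total propellant consumed ≈ 209 kg

v_e = Isp · g₀ = 2360 × 9.80665 = 23143.7 m/s.
After the first burn: m = 1930 × exp(−1490/23143.7) = 1930 × 0.93765 = 1,809.66 kg.
After the second burn: m = 1,809.66 × exp(−1160/23143.7) = 1,809.66 × 0.95111 = 1,721.19 kg.
Total propellant = m₀ − m_final = 1930 − 1,721.19 = 208.81 kg.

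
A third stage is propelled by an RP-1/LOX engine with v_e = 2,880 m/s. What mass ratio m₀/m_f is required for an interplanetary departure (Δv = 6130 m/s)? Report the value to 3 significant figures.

mass ratio ≈ 8.40

m₀/m_f = exp(Δv / v_e) = exp(6130 / 2880.0) = exp(2.1285) = 8.4020.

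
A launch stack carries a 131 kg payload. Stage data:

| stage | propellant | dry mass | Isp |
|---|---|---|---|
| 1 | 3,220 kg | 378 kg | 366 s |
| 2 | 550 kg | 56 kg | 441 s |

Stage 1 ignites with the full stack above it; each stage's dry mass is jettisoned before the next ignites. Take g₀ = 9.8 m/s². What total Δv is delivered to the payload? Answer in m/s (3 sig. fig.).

Δv ≈ 10800 m/s

Ignition mass of stage 1 = 3,220+378 + 550+56 + 131 = 4,335 kg.
Stage 1: m₀ = 4,335 kg, m_f = 4,335 − 3,220 = 1,115 kg; Δv = 366×9.8×ln(3.888) = 3586.8×1.3579 ≈ 4870 m/s.
Stage 2: m₀ = 737 kg, m_f = 737 − 550 = 187 kg; Δv = 441×9.8×ln(3.941) = 4321.8×1.3715 ≈ 5927 m/s.
Total Δv = 4870 + 5927 = 10797 m/s.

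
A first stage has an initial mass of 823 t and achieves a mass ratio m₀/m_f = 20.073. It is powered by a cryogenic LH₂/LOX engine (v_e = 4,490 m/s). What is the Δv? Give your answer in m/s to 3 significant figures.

Rocket equation: Δv = v_e · ln(20.073) = 4490.0 × 2.9994 ≈ 13467.2 m/s.

Δv ≈ 13500 m/s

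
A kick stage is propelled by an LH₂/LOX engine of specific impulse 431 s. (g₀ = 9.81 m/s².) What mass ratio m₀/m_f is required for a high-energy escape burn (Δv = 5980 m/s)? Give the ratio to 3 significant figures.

mass ratio ≈ 4.11

v_e = Isp · g₀ = 431 × 9.81 = 4228.1 m/s.
m₀/m_f = exp(Δv / v_e) = exp(5980 / 4228.1) = exp(1.4143) = 4.1138.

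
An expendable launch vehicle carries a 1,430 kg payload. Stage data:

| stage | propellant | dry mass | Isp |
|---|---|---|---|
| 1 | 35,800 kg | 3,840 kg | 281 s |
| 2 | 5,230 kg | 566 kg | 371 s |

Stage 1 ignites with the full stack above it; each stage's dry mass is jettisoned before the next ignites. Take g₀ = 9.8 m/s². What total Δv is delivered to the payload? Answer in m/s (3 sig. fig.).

Ignition mass of stage 1 = 35,800+3,840 + 5,230+566 + 1,430 = 46,866 kg.
Stage 1: m₀ = 46,866 kg, m_f = 46,866 − 35,800 = 11,066 kg; Δv = 281×9.8×ln(4.235) = 2753.8×1.4434 ≈ 3975 m/s.
Stage 2: m₀ = 7,226 kg, m_f = 7,226 − 5,230 = 1,996 kg; Δv = 371×9.8×ln(3.62) = 3635.8×1.2865 ≈ 4678 m/s.
Total Δv = 3975 + 4678 = 8653 m/s.

Δv ≈ 8650 m/s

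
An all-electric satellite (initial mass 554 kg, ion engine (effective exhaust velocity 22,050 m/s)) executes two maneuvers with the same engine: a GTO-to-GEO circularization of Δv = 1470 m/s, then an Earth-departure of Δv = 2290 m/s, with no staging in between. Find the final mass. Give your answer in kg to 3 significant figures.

final mass ≈ 467 kg

After the first burn: m = 554 × exp(−1470/22050.0) = 554 × 0.93551 = 518.273 kg.
After the second burn: m = 518.273 × exp(−2290/22050.0) = 518.273 × 0.90136 = 467.151 kg.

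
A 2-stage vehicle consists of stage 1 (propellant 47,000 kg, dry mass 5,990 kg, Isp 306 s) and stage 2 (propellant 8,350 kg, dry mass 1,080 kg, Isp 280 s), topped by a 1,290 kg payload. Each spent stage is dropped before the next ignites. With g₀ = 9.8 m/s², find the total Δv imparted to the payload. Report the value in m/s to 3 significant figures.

Δv ≈ 8150 m/s

Ignition mass of stage 1 = 47,000+5,990 + 8,350+1,080 + 1,290 = 63,710 kg.
Stage 1: m₀ = 63,710 kg, m_f = 63,710 − 47,000 = 16,710 kg; Δv = 306×9.8×ln(3.813) = 2998.8×1.3383 ≈ 4013 m/s.
Stage 2: m₀ = 10,720 kg, m_f = 10,720 − 8,350 = 2,370 kg; Δv = 280×9.8×ln(4.523) = 2744.0×1.5092 ≈ 4141 m/s.
Total Δv = 4013 + 4141 = 8154 m/s.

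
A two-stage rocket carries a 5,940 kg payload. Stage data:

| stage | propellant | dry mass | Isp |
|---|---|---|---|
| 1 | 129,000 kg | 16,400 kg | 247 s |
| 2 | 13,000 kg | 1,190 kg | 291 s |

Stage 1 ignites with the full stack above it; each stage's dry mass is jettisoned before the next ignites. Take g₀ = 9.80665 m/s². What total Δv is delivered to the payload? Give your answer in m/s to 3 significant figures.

Δv ≈ 6620 m/s

Ignition mass of stage 1 = 129,000+16,400 + 13,000+1,190 + 5,940 = 165,530 kg.
Stage 1: m₀ = 165,530 kg, m_f = 165,530 − 129,000 = 36,530 kg; Δv = 247×9.80665×ln(4.531) = 2422.2×1.5110 ≈ 3660 m/s.
Stage 2: m₀ = 20,130 kg, m_f = 20,130 − 13,000 = 7,130 kg; Δv = 291×9.80665×ln(2.823) = 2853.7×1.0379 ≈ 2962 m/s.
Total Δv = 3660 + 2962 = 6622 m/s.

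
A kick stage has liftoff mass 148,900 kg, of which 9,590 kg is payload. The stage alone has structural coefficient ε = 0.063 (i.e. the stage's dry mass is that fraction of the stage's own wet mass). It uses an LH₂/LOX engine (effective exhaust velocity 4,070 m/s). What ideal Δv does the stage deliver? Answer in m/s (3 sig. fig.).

Δv ≈ 8520 m/s

Stage wet mass = m₀ − payload = 148,900 − 9,590 = 139,310 kg.
Stage dry mass = ε × stage wet mass = 0.063 × 139,310 = 8,776.53 kg.
Burnout mass m_f = stage dry + payload = 8,776.53 + 9,590 = 18,366.53 kg.
From the ideal rocket equation, Δv = v_e · ln(148,900/18,366.53) = 4070.0 × ln(8.107) = 4070.0 × 2.0927 ≈ 8517 m/s.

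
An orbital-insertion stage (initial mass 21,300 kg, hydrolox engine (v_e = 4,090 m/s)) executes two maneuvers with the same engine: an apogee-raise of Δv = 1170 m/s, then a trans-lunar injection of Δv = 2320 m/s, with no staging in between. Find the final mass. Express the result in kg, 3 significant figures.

final mass ≈ 9070 kg

After the first burn: m = 21300 × exp(−1170/4090.0) = 21300 × 0.75121 = 16,000.8 kg.
After the second burn: m = 16,000.8 × exp(−2320/4090.0) = 16,000.8 × 0.56709 = 9,073.89 kg.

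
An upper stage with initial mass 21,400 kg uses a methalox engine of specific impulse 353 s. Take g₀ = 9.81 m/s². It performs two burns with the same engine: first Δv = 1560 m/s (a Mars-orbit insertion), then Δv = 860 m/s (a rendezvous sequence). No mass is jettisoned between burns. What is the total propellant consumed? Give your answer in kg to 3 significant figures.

v_e = Isp · g₀ = 353 × 9.81 = 3462.9 m/s.
After the first burn: m = 21400 × exp(−1560/3462.9) = 21400 × 0.63732 = 13,638.6 kg.
After the second burn: m = 13,638.6 × exp(−860/3462.9) = 13,638.6 × 0.78009 = 10,639.3 kg.
Total propellant = m₀ − m_final = 21400 − 10,639.3 = 10,760.7 kg.

total propellant consumed ≈ 10800 kg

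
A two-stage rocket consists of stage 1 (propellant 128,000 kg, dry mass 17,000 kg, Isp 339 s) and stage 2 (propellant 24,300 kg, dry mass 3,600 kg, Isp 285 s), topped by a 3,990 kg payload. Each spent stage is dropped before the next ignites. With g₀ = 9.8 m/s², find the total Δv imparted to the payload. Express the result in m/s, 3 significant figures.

Δv ≈ 8280 m/s

Ignition mass of stage 1 = 128,000+17,000 + 24,300+3,600 + 3,990 = 176,890 kg.
Stage 1: m₀ = 176,890 kg, m_f = 176,890 − 128,000 = 48,890 kg; Δv = 339×9.8×ln(3.618) = 3322.2×1.2860 ≈ 4272 m/s.
Stage 2: m₀ = 31,890 kg, m_f = 31,890 − 24,300 = 7,590 kg; Δv = 285×9.8×ln(4.202) = 2793.0×1.4355 ≈ 4009 m/s.
Total Δv = 4272 + 4009 = 8281 m/s.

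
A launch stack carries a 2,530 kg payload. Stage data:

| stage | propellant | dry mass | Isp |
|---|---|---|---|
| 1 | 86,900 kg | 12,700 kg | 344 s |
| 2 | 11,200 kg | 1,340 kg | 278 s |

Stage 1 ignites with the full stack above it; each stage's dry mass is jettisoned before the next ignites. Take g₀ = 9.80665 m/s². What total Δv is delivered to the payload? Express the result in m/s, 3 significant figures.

Ignition mass of stage 1 = 86,900+12,700 + 11,200+1,340 + 2,530 = 114,670 kg.
Stage 1: m₀ = 114,670 kg, m_f = 114,670 − 86,900 = 27,770 kg; Δv = 344×9.80665×ln(4.129) = 3373.5×1.4181 ≈ 4784 m/s.
Stage 2: m₀ = 15,070 kg, m_f = 15,070 − 11,200 = 3,870 kg; Δv = 278×9.80665×ln(3.894) = 2726.2×1.3595 ≈ 3706 m/s.
Total Δv = 4784 + 3706 = 8490 m/s.

Δv ≈ 8490 m/s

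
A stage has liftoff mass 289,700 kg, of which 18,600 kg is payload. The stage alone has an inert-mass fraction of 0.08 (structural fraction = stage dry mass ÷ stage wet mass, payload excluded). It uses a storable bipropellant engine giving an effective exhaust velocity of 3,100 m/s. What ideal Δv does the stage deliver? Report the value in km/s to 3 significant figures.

Stage wet mass = m₀ − payload = 289,700 − 18,600 = 271,100 kg.
Stage dry mass = ε × stage wet mass = 0.08 × 271,100 = 21,688 kg.
Burnout mass m_f = stage dry + payload = 21,688 + 18,600 = 40,288 kg.
Using Δv = v_e ln(m₀/m_f): Δv = v_e · ln(289,700/40,288) = 3100.0 × ln(7.191) = 3100.0 × 1.9728 ≈ 6116 m/s.

Δv ≈ 6.12 km/s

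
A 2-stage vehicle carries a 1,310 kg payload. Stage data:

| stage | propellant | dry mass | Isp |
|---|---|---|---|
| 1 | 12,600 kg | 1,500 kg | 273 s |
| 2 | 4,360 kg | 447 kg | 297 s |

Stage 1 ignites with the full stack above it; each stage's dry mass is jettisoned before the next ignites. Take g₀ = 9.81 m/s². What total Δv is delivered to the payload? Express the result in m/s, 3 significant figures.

Ignition mass of stage 1 = 12,600+1,500 + 4,360+447 + 1,310 = 20,217 kg.
Stage 1: m₀ = 20,217 kg, m_f = 20,217 − 12,600 = 7,617 kg; Δv = 273×9.81×ln(2.654) = 2678.1×0.9761 ≈ 2614 m/s.
Stage 2: m₀ = 6,117 kg, m_f = 6,117 − 4,360 = 1,757 kg; Δv = 297×9.81×ln(3.482) = 2913.6×1.2475 ≈ 3635 m/s.
Total Δv = 2614 + 3635 = 6249 m/s.

Δv ≈ 6250 m/s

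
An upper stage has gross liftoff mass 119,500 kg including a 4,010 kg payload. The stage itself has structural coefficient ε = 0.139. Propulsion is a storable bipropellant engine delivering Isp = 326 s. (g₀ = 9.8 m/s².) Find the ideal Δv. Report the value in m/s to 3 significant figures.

Stage wet mass = m₀ − payload = 119,500 − 4,010 = 115,490 kg.
Stage dry mass = ε × stage wet mass = 0.139 × 115,490 = 16,053.1 kg.
Burnout mass m_f = stage dry + payload = 16,053.1 + 4,010 = 20,063.1 kg.
v_e = Isp · g₀ = 326 × 9.8 = 3194.8 m/s.
Δv = v_e · ln(119,500/20,063.1) = 3194.8 × ln(5.956) = 3194.8 × 1.7844 ≈ 5701 m/s.

Δv ≈ 5700 m/s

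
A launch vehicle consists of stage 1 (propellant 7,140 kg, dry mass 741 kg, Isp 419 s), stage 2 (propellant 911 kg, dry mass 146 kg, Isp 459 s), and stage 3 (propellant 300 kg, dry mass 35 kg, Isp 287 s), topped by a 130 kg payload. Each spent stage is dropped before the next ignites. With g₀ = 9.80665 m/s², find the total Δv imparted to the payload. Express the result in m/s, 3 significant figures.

Ignition mass of stage 1 = 7,140+741 + 911+146 + 300+35 + 130 = 9,403 kg.
Stage 1: m₀ = 9,403 kg, m_f = 9,403 − 7,140 = 2,263 kg; Δv = 419×9.80665×ln(4.155) = 4109.0×1.4243 ≈ 5853 m/s.
Stage 2: m₀ = 1,522 kg, m_f = 1,522 − 911 = 611 kg; Δv = 459×9.80665×ln(2.491) = 4501.3×0.9127 ≈ 4108 m/s.
Stage 3: m₀ = 465 kg, m_f = 465 − 300 = 165 kg; Δv = 287×9.80665×ln(2.818) = 2814.5×1.0361 ≈ 2916 m/s.
Total Δv = 5853 + 4108 + 2916 = 12877 m/s.

Δv ≈ 12900 m/s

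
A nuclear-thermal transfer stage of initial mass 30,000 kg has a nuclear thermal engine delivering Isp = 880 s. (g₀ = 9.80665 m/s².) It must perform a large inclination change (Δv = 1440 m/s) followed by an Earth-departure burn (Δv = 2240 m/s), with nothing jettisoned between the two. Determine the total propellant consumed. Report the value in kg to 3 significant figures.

v_e = Isp · g₀ = 880 × 9.80665 = 8629.9 m/s.
After the first burn: m = 30000 × exp(−1440/8629.9) = 30000 × 0.84632 = 25,389.6 kg.
After the second burn: m = 25,389.6 × exp(−2240/8629.9) = 25,389.6 × 0.77139 = 19,585.3 kg.
Total propellant = m₀ − m_final = 30000 − 19,585.3 = 10,414.7 kg.

total propellant consumed ≈ 10400 kg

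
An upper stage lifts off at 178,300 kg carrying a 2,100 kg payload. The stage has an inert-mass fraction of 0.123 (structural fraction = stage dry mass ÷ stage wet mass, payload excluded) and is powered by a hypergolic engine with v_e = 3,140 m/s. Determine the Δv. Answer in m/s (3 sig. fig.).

Stage wet mass = m₀ − payload = 178,300 − 2,100 = 176,200 kg.
Stage dry mass = ε × stage wet mass = 0.123 × 176,200 = 21,672.6 kg.
Burnout mass m_f = stage dry + payload = 21,672.6 + 2,100 = 23,772.6 kg.
Δv = v_e · ln(178,300/23,772.6) = 3140.0 × ln(7.5) = 3140.0 × 2.0149 ≈ 6327 m/s.

Δv ≈ 6330 m/s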